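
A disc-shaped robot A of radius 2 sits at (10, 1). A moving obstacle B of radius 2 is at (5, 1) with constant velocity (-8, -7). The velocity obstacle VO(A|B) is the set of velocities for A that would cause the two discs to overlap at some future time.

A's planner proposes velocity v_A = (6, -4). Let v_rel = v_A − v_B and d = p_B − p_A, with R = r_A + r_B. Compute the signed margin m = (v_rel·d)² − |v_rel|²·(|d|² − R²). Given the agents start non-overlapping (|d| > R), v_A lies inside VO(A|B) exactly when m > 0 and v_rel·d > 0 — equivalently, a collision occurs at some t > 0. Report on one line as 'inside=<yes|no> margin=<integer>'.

d = (-5, 0),  |d|² = 25;  R = 2+2 = 4,  c = 25−4² = 9
v_rel = (14, 3),  |v_rel|² = 205;  v_rel·d = (14)·(-5) + (3)·(0) = -70
205·t² + 140·t + 9 = 0  ⇒  m = (-70)² − 205·9 = 3055
m = 3055 > 0,  v_rel·d = -70 < 0  ⇒  outside

inside=no margin=3055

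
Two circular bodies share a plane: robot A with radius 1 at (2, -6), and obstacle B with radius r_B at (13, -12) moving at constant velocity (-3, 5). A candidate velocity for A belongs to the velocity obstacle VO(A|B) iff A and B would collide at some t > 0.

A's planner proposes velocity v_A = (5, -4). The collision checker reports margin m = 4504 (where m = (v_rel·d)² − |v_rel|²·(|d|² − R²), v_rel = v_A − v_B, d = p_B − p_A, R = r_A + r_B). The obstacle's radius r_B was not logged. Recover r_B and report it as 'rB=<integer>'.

m = 4504
d = (11, -6);  v_rel = (8, -9),  |v_rel|² = 145
v_rel×d = (8)·(-6) − (-9)·(11) = 51
since m = R²·145 − 51²:  R² = (2601 + 4504) / 145 = 49
R = √49 = 7  ⇒  r_B = 7 − 1 = 6

rB=6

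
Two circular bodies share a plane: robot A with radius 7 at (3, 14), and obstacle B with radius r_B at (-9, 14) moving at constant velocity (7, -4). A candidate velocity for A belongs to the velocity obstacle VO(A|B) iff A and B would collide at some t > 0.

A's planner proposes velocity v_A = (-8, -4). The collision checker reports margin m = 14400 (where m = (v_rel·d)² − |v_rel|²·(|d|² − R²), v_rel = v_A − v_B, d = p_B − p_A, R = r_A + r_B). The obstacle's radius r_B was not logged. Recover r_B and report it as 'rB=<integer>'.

m = 14400
d = (-12, 0);  v_rel = (-15, 0),  |v_rel|² = 225
v_rel×d = (-15)·(0) − (0)·(-12) = 0
since m = R²·225 − 0²:  R² = (0 + 14400) / 225 = 64
R = √64 = 8  ⇒  r_B = 8 − 7 = 1

rB=1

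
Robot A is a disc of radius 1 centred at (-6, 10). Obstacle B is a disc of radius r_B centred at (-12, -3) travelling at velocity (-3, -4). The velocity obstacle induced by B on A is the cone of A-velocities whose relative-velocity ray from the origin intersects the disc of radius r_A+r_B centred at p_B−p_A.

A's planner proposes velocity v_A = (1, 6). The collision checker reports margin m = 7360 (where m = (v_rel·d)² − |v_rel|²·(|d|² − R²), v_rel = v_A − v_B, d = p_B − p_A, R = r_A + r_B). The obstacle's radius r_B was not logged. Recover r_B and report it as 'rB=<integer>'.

m = 7360
d = (-6, -13);  v_rel = (4, 10),  |v_rel|² = 116
v_rel×d = (4)·(-13) − (10)·(-6) = 8
since m = R²·116 − 8²:  R² = (64 + 7360) / 116 = 64
R = √64 = 8  ⇒  r_B = 8 − 1 = 7

rB=7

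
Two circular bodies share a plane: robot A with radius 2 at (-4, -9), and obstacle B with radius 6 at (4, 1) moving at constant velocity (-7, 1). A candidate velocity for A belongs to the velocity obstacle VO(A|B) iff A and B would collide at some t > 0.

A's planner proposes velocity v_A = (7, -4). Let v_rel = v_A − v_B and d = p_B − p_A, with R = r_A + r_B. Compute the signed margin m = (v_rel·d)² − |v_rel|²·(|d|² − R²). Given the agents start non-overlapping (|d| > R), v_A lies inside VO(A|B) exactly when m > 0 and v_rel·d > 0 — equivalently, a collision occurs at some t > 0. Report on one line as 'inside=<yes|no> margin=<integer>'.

d = (8, 10),  |d|² = 164;  R = 2+6 = 8,  c = 164−8² = 100
v_rel = (14, -5),  |v_rel|² = 221;  v_rel·d = (14)·(8) + (-5)·(10) = 62
221·t² − 124·t + 100 = 0  ⇒  m = 62² − 221·100 = -18256
m = -18256 < 0,  v_rel·d = 62 > 0  ⇒  outside

inside=no margin=-18256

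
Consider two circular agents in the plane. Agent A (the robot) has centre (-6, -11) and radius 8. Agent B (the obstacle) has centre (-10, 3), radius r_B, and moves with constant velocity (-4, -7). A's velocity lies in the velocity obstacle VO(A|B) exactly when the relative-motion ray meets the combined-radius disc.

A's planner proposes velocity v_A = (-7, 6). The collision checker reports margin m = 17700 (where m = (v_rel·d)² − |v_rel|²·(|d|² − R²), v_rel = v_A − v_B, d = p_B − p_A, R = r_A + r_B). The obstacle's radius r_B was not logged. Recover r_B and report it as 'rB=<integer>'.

m = 17700
d = (-4, 14);  v_rel = (-3, 13),  |v_rel|² = 178
v_rel×d = (-3)·(14) − (13)·(-4) = 10
since m = R²·178 − 10²:  R² = (100 + 17700) / 178 = 100
R = √100 = 10  ⇒  r_B = 10 − 8 = 2

rB=2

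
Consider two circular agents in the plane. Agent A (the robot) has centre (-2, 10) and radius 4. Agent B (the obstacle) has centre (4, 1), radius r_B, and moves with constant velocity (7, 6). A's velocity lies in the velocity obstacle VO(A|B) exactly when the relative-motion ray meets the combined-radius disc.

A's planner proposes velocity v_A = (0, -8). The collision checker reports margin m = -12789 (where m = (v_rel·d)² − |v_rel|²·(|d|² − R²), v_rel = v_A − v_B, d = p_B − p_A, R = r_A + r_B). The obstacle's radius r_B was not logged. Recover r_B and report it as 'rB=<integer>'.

m = -12789
d = (6, -9);  v_rel = (-7, -14),  |v_rel|² = 245
v_rel×d = (-7)·(-9) − (-14)·(6) = 147
since m = R²·245 − 147²:  R² = (21609 + -12789) / 245 = 36
R = √36 = 6  ⇒  r_B = 6 − 4 = 2

rB=2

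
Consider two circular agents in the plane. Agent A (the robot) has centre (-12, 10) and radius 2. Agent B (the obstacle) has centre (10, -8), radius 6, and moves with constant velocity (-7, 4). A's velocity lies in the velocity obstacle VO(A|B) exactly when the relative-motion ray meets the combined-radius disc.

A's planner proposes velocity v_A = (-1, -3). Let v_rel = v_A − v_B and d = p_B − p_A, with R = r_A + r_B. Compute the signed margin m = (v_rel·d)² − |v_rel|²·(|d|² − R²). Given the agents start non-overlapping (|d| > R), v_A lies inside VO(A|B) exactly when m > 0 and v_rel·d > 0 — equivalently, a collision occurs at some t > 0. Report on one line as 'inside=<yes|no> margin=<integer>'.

d = (22, -18),  |d|² = 808;  R = 2+6 = 8,  c = 808−8² = 744
v_rel = (6, -7),  |v_rel|² = 85;  v_rel·d = (6)·(22) + (-7)·(-18) = 258
85·t² − 516·t + 744 = 0  ⇒  m = 258² − 85·744 = 3324
m = 3324 > 0,  v_rel·d = 258 > 0  ⇒  inside

inside=yes margin=3324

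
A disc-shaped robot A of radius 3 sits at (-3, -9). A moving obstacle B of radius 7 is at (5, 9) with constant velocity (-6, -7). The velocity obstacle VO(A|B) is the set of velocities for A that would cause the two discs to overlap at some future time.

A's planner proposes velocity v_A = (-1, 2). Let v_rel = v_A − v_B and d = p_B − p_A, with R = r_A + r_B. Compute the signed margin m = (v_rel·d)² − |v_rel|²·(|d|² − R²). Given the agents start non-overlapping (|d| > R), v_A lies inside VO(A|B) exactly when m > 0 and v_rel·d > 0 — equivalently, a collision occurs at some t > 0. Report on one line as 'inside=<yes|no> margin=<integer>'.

d = (8, 18),  |d|² = 388;  R = 3+7 = 10,  c = 388−10² = 288
v_rel = (5, 9),  |v_rel|² = 106;  v_rel·d = (5)·(8) + (9)·(18) = 202
106·t² − 404·t + 288 = 0  ⇒  m = 202² − 106·288 = 10276
m = 10276 > 0,  v_rel·d = 202 > 0  ⇒  inside

inside=yes margin=10276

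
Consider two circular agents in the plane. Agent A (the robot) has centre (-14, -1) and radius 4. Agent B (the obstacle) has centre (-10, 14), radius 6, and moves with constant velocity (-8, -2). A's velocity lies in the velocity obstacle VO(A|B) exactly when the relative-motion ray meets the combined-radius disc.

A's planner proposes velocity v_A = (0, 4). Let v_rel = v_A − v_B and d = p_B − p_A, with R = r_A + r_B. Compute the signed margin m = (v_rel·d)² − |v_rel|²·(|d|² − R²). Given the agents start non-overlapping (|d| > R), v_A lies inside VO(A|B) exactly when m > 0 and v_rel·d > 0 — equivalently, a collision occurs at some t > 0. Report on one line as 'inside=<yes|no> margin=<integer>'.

d = (4, 15),  |d|² = 241;  R = 4+6 = 10,  c = 241−10² = 141
v_rel = (8, 6),  |v_rel|² = 100;  v_rel·d = (8)·(4) + (6)·(15) = 122
100·t² − 244·t + 141 = 0  ⇒  m = 122² − 100·141 = 784
m = 784 > 0,  v_rel·d = 122 > 0  ⇒  inside

inside=yes margin=784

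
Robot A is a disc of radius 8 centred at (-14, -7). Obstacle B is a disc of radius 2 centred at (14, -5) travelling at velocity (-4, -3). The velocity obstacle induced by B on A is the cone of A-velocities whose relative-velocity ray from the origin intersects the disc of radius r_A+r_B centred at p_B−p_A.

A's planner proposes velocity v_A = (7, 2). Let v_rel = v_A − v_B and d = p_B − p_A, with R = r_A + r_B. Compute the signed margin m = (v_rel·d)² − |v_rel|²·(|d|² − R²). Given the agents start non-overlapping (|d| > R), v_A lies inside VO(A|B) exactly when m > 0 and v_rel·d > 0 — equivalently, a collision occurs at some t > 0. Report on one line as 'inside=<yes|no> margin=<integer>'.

d = (28, 2),  |d|² = 788;  R = 8+2 = 10,  c = 788−10² = 688
v_rel = (11, 5),  |v_rel|² = 146;  v_rel·d = (11)·(28) + (5)·(2) = 318
146·t² − 636·t + 688 = 0  ⇒  m = 318² − 146·688 = 676
m = 676 > 0,  v_rel·d = 318 > 0  ⇒  inside

inside=yes margin=676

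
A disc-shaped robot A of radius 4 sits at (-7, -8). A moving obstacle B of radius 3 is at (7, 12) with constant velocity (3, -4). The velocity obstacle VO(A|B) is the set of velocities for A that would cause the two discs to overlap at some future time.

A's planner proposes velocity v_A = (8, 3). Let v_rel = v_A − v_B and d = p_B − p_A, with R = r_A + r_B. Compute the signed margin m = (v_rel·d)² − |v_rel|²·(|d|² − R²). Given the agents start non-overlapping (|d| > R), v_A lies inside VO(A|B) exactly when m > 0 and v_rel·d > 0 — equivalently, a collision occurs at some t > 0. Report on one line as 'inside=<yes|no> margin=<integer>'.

d = (14, 20),  |d|² = 596;  R = 4+3 = 7,  c = 596−7² = 547
v_rel = (5, 7),  |v_rel|² = 74;  v_rel·d = (5)·(14) + (7)·(20) = 210
74·t² − 420·t + 547 = 0  ⇒  m = 210² − 74·547 = 3622
m = 3622 > 0,  v_rel·d = 210 > 0  ⇒  inside

inside=yes margin=3622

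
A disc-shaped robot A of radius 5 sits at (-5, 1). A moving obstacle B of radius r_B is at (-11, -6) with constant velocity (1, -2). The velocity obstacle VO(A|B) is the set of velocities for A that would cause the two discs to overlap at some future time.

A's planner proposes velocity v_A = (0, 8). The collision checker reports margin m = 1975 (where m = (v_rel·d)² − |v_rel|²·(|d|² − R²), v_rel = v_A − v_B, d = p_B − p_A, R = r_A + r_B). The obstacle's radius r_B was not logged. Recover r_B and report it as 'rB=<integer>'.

m = 1975
d = (-6, -7);  v_rel = (-1, 10),  |v_rel|² = 101
v_rel×d = (-1)·(-7) − (10)·(-6) = 67
since m = R²·101 − 67²:  R² = (4489 + 1975) / 101 = 64
R = √64 = 8  ⇒  r_B = 8 − 5 = 3

rB=3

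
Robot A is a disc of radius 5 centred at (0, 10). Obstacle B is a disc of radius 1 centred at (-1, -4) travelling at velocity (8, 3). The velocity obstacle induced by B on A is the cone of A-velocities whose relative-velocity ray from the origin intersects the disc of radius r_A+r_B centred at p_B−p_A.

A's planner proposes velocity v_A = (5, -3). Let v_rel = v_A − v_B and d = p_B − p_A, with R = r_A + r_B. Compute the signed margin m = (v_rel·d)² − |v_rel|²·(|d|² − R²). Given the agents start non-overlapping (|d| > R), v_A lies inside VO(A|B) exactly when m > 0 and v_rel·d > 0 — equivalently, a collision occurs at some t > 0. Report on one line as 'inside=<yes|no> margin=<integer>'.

d = (-1, -14),  |d|² = 197;  R = 5+1 = 6,  c = 197−6² = 161
v_rel = (-3, -6),  |v_rel|² = 45;  v_rel·d = (-3)·(-1) + (-6)·(-14) = 87
45·t² − 174·t + 161 = 0  ⇒  m = 87² − 45·161 = 324
m = 324 > 0,  v_rel·d = 87 > 0  ⇒  inside

inside=yes margin=324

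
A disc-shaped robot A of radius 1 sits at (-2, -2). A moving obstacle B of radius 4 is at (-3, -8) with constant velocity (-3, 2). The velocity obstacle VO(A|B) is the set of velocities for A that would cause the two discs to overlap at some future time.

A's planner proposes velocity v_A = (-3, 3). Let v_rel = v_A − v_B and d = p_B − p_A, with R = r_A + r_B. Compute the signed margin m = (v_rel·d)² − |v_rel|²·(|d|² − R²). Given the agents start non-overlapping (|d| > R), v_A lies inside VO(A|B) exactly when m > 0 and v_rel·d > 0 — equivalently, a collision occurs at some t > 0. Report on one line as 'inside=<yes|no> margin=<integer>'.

d = (-1, -6),  |d|² = 37;  R = 1+4 = 5,  c = 37−5² = 12
v_rel = (0, 1),  |v_rel|² = 1;  v_rel·d = (0)·(-1) + (1)·(-6) = -6
1·t² + 12·t + 12 = 0  ⇒  m = (-6)² − 1·12 = 24
m = 24 > 0,  v_rel·d = -6 < 0  ⇒  outside

inside=no margin=24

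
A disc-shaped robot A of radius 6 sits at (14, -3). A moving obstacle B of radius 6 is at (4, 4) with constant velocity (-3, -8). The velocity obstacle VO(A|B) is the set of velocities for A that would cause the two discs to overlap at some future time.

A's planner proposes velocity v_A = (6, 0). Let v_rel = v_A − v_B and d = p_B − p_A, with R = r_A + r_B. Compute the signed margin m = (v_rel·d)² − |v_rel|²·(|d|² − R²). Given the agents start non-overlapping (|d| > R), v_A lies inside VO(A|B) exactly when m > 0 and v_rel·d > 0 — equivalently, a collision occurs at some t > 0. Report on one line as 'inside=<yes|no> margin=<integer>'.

d = (-10, 7),  |d|² = 149;  R = 6+6 = 12,  c = 149−12² = 5
v_rel = (9, 8),  |v_rel|² = 145;  v_rel·d = (9)·(-10) + (8)·(7) = -34
145·t² + 68·t + 5 = 0  ⇒  m = (-34)² − 145·5 = 431
m = 431 > 0,  v_rel·d = -34 < 0  ⇒  outside

inside=no margin=431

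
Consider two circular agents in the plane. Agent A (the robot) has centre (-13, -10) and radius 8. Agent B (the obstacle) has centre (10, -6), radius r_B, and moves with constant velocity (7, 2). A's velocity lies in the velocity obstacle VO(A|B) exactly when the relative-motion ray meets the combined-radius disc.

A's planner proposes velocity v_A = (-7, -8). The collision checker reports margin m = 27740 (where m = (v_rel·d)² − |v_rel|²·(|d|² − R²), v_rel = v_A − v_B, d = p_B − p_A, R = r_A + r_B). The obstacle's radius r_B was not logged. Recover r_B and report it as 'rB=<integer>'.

m = 27740
d = (23, 4);  v_rel = (-14, -10),  |v_rel|² = 296
v_rel×d = (-14)·(4) − (-10)·(23) = 174
since m = R²·296 − 174²:  R² = (30276 + 27740) / 296 = 196
R = √196 = 14  ⇒  r_B = 14 − 8 = 6

rB=6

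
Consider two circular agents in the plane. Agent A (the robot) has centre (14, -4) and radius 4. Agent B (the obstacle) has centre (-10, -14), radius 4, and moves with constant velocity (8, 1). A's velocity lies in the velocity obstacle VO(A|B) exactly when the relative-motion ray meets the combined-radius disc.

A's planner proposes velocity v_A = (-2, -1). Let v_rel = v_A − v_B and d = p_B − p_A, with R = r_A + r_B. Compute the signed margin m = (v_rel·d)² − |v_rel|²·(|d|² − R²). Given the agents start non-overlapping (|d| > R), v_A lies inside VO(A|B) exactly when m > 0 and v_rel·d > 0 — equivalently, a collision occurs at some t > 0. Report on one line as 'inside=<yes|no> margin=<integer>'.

d = (-24, -10),  |d|² = 676;  R = 4+4 = 8,  c = 676−8² = 612
v_rel = (-10, -2),  |v_rel|² = 104;  v_rel·d = (-10)·(-24) + (-2)·(-10) = 260
104·t² − 520·t + 612 = 0  ⇒  m = 260² − 104·612 = 3952
m = 3952 > 0,  v_rel·d = 260 > 0  ⇒  inside

inside=yes margin=3952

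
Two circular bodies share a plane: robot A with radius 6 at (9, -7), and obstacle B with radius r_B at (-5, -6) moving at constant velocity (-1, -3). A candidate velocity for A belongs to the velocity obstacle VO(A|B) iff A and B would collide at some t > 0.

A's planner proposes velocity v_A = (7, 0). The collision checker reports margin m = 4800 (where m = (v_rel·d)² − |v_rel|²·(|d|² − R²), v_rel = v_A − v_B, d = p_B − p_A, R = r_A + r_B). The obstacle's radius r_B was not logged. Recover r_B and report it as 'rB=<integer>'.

m = 4800
d = (-14, 1);  v_rel = (8, 3),  |v_rel|² = 73
v_rel×d = (8)·(1) − (3)·(-14) = 50
since m = R²·73 − 50²:  R² = (2500 + 4800) / 73 = 100
R = √100 = 10  ⇒  r_B = 10 − 6 = 4

rB=4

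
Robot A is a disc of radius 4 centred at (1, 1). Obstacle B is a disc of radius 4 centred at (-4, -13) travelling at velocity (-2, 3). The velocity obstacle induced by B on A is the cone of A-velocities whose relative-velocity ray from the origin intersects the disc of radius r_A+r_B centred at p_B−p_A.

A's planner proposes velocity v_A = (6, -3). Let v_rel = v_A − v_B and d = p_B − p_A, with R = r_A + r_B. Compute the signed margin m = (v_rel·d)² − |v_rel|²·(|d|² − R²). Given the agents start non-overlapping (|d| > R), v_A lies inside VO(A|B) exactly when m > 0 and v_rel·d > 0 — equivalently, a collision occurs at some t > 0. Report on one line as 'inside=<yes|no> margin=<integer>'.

d = (-5, -14),  |d|² = 221;  R = 4+4 = 8,  c = 221−8² = 157
v_rel = (8, -6),  |v_rel|² = 100;  v_rel·d = (8)·(-5) + (-6)·(-14) = 44
100·t² − 88·t + 157 = 0  ⇒  m = 44² − 100·157 = -13764
m = -13764 < 0,  v_rel·d = 44 > 0  ⇒  outside

inside=no margin=-13764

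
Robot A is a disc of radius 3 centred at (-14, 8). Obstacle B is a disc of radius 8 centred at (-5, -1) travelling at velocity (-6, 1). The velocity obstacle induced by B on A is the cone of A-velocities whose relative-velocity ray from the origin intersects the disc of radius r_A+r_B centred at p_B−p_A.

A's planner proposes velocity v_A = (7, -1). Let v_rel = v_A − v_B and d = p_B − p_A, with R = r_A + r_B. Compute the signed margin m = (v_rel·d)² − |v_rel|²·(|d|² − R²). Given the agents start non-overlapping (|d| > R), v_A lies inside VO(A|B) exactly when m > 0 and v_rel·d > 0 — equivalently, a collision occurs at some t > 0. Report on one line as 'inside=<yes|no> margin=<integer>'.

d = (9, -9),  |d|² = 162;  R = 3+8 = 11,  c = 162−11² = 41
v_rel = (13, -2),  |v_rel|² = 173;  v_rel·d = (13)·(9) + (-2)·(-9) = 135
173·t² − 270·t + 41 = 0  ⇒  m = 135² − 173·41 = 11132
m = 11132 > 0,  v_rel·d = 135 > 0  ⇒  inside

inside=yes margin=11132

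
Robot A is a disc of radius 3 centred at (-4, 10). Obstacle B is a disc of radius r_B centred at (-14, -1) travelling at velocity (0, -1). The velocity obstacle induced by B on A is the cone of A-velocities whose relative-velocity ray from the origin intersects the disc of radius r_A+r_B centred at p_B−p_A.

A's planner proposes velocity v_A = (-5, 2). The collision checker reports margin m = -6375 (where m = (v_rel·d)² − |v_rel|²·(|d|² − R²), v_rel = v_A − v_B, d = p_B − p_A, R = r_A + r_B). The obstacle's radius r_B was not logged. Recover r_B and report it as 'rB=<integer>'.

m = -6375
d = (-10, -11);  v_rel = (-5, 3),  |v_rel|² = 34
v_rel×d = (-5)·(-11) − (3)·(-10) = 85
since m = R²·34 − 85²:  R² = (7225 + -6375) / 34 = 25
R = √25 = 5  ⇒  r_B = 5 − 3 = 2

rB=2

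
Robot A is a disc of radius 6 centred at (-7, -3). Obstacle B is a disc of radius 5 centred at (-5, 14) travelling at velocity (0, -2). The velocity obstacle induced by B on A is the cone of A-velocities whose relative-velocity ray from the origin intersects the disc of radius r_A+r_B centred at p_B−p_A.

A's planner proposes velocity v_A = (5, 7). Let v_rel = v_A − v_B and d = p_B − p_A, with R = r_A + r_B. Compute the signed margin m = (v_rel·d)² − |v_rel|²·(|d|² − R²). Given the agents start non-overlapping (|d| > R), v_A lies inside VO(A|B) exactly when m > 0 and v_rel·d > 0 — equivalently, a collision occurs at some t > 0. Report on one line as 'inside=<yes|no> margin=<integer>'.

d = (2, 17),  |d|² = 293;  R = 6+5 = 11,  c = 293−11² = 172
v_rel = (5, 9),  |v_rel|² = 106;  v_rel·d = (5)·(2) + (9)·(17) = 163
106·t² − 326·t + 172 = 0  ⇒  m = 163² − 106·172 = 8337
m = 8337 > 0,  v_rel·d = 163 > 0  ⇒  inside

inside=yes margin=8337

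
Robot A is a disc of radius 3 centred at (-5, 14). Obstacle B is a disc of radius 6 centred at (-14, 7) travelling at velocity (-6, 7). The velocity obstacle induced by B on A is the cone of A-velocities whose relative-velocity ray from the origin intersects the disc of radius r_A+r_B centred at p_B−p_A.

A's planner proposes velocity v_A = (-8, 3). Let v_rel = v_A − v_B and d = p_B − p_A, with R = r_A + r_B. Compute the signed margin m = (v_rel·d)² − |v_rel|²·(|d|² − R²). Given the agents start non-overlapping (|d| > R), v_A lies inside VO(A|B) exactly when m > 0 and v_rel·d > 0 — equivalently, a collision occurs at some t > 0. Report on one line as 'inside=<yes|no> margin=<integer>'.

d = (-9, -7),  |d|² = 130;  R = 3+6 = 9,  c = 130−9² = 49
v_rel = (-2, -4),  |v_rel|² = 20;  v_rel·d = (-2)·(-9) + (-4)·(-7) = 46
20·t² − 92·t + 49 = 0  ⇒  m = 46² − 20·49 = 1136
m = 1136 > 0,  v_rel·d = 46 > 0  ⇒  inside

inside=yes margin=1136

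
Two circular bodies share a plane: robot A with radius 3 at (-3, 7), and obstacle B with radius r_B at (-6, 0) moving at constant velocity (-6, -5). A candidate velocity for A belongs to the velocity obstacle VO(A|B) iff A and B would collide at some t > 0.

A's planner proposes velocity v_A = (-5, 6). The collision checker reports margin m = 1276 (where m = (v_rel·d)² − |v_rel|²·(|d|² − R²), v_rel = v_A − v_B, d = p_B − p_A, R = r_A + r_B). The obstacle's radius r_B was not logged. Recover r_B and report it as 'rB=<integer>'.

m = 1276
d = (-3, -7);  v_rel = (1, 11),  |v_rel|² = 122
v_rel×d = (1)·(-7) − (11)·(-3) = 26
since m = R²·122 − 26²:  R² = (676 + 1276) / 122 = 16
R = √16 = 4  ⇒  r_B = 4 − 3 = 1

rB=1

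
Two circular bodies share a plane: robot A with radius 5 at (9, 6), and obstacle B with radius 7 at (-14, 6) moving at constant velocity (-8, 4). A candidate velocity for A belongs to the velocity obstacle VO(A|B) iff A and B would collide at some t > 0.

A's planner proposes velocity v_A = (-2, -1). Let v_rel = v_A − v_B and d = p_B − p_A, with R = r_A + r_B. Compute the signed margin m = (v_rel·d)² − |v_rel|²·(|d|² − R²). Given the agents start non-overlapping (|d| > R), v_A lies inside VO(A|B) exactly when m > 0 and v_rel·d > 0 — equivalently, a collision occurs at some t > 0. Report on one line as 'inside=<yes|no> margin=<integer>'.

d = (-23, 0),  |d|² = 529;  R = 5+7 = 12,  c = 529−12² = 385
v_rel = (6, -5),  |v_rel|² = 61;  v_rel·d = (6)·(-23) + (-5)·(0) = -138
61·t² + 276·t + 385 = 0  ⇒  m = (-138)² − 61·385 = -4441
m = -4441 < 0,  v_rel·d = -138 < 0  ⇒  outside

inside=no margin=-4441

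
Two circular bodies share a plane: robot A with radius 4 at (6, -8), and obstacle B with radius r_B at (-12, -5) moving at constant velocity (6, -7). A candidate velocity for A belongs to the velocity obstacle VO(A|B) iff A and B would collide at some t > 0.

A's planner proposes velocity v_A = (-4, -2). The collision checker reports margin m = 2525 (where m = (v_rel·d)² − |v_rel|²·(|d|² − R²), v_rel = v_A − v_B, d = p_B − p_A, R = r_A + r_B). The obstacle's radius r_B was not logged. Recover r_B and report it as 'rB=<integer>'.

m = 2525
d = (-18, 3);  v_rel = (-10, 5),  |v_rel|² = 125
v_rel×d = (-10)·(3) − (5)·(-18) = 60
since m = R²·125 − 60²:  R² = (3600 + 2525) / 125 = 49
R = √49 = 7  ⇒  r_B = 7 − 4 = 3

rB=3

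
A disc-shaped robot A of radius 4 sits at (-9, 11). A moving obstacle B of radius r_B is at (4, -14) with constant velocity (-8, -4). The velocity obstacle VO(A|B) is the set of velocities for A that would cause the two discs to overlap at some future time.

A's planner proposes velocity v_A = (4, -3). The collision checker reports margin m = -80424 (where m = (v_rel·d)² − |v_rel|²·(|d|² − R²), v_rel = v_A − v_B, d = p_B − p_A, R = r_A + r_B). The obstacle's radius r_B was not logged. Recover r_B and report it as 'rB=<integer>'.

m = -80424
d = (13, -25);  v_rel = (12, 1),  |v_rel|² = 145
v_rel×d = (12)·(-25) − (1)·(13) = -313
since m = R²·145 − (-313)²:  R² = (97969 + -80424) / 145 = 121
R = √121 = 11  ⇒  r_B = 11 − 4 = 7

rB=7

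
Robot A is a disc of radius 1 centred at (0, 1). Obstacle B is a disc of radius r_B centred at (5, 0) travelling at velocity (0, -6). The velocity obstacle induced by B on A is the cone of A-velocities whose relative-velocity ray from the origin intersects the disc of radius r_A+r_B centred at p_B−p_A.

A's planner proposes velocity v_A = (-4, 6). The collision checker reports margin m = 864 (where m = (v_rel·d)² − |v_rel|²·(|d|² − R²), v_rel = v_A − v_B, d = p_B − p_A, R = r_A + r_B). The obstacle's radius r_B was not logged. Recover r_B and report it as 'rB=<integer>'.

m = 864
d = (5, -1);  v_rel = (-4, 12),  |v_rel|² = 160
v_rel×d = (-4)·(-1) − (12)·(5) = -56
since m = R²·160 − (-56)²:  R² = (3136 + 864) / 160 = 25
R = √25 = 5  ⇒  r_B = 5 − 1 = 4

rB=4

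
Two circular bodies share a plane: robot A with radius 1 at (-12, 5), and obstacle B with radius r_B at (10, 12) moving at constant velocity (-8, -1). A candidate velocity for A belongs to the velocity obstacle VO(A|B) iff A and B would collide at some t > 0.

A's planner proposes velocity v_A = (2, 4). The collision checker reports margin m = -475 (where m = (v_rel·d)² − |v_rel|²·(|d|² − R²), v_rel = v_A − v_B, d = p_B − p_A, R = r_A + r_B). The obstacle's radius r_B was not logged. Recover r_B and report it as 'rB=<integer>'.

m = -475
d = (22, 7);  v_rel = (10, 5),  |v_rel|² = 125
v_rel×d = (10)·(7) − (5)·(22) = -40
since m = R²·125 − (-40)²:  R² = (1600 + -475) / 125 = 9
R = √9 = 3  ⇒  r_B = 3 − 1 = 2

rB=2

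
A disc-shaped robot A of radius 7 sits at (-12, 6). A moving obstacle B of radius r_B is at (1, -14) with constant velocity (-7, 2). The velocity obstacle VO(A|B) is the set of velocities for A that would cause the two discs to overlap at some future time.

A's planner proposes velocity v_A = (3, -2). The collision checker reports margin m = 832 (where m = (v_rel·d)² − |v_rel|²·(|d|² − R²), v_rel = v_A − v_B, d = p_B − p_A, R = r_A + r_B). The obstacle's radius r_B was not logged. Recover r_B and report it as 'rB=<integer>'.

m = 832
d = (13, -20);  v_rel = (10, -4),  |v_rel|² = 116
v_rel×d = (10)·(-20) − (-4)·(13) = -148
since m = R²·116 − (-148)²:  R² = (21904 + 832) / 116 = 196
R = √196 = 14  ⇒  r_B = 14 − 7 = 7

rB=7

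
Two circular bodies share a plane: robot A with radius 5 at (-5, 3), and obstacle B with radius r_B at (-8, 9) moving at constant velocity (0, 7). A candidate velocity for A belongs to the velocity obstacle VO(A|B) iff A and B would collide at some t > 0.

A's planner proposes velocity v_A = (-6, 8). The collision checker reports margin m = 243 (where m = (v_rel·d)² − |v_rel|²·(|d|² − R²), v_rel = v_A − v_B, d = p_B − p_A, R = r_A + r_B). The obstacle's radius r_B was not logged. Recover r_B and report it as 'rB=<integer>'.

m = 243
d = (-3, 6);  v_rel = (-6, 1),  |v_rel|² = 37
v_rel×d = (-6)·(6) − (1)·(-3) = -33
since m = R²·37 − (-33)²:  R² = (1089 + 243) / 37 = 36
R = √36 = 6  ⇒  r_B = 6 − 5 = 1

rB=1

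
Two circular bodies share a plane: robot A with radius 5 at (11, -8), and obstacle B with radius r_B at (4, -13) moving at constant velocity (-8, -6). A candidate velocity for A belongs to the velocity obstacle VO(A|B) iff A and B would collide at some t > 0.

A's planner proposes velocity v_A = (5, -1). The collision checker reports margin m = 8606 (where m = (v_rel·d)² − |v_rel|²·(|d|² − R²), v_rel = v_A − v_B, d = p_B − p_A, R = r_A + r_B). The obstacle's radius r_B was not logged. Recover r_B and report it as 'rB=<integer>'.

m = 8606
d = (-7, -5);  v_rel = (13, 5),  |v_rel|² = 194
v_rel×d = (13)·(-5) − (5)·(-7) = -30
since m = R²·194 − (-30)²:  R² = (900 + 8606) / 194 = 49
R = √49 = 7  ⇒  r_B = 7 − 5 = 2

rB=2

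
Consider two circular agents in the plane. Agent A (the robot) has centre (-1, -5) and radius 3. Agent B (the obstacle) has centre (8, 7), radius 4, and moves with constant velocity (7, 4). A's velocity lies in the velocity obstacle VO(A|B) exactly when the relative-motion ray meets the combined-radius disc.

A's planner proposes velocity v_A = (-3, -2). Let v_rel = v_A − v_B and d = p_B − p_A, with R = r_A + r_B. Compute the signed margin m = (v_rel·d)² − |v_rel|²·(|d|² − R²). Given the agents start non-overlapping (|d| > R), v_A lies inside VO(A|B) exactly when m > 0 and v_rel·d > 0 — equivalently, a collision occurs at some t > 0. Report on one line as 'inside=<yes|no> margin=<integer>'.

d = (9, 12),  |d|² = 225;  R = 3+4 = 7,  c = 225−7² = 176
v_rel = (-10, -6),  |v_rel|² = 136;  v_rel·d = (-10)·(9) + (-6)·(12) = -162
136·t² + 324·t + 176 = 0  ⇒  m = (-162)² − 136·176 = 2308
m = 2308 > 0,  v_rel·d = -162 < 0  ⇒  outside

inside=no margin=2308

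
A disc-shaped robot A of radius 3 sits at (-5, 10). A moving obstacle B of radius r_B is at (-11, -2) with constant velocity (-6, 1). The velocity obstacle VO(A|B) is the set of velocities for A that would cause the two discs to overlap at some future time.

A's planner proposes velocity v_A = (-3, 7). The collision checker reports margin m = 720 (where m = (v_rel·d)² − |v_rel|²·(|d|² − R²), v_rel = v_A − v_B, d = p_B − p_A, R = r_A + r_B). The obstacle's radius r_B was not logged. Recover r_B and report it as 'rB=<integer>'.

m = 720
d = (-6, -12);  v_rel = (3, 6),  |v_rel|² = 45
v_rel×d = (3)·(-12) − (6)·(-6) = 0
since m = R²·45 − 0²:  R² = (0 + 720) / 45 = 16
R = √16 = 4  ⇒  r_B = 4 − 3 = 1

rB=1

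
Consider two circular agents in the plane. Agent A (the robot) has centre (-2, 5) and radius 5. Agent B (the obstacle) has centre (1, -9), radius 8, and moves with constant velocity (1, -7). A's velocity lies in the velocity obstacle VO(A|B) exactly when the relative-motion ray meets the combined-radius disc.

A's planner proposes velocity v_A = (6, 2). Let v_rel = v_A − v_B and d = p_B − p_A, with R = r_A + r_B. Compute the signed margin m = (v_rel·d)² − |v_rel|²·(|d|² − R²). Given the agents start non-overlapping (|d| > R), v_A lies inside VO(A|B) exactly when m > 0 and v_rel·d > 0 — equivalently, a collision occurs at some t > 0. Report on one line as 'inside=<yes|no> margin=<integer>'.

d = (3, -14),  |d|² = 205;  R = 5+8 = 13,  c = 205−13² = 36
v_rel = (5, 9),  |v_rel|² = 106;  v_rel·d = (5)·(3) + (9)·(-14) = -111
106·t² + 222·t + 36 = 0  ⇒  m = (-111)² − 106·36 = 8505
m = 8505 > 0,  v_rel·d = -111 < 0  ⇒  outside

inside=no margin=8505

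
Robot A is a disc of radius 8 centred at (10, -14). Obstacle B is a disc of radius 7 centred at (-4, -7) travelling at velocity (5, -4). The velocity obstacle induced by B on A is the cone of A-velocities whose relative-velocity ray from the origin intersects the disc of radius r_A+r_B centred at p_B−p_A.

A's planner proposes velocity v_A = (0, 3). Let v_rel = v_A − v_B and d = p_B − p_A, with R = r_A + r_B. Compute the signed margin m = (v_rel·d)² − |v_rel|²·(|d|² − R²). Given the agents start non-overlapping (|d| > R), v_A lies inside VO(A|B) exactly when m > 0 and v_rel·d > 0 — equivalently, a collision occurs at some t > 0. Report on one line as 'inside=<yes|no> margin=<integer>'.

d = (-14, 7),  |d|² = 245;  R = 8+7 = 15,  c = 245−15² = 20
v_rel = (-5, 7),  |v_rel|² = 74;  v_rel·d = (-5)·(-14) + (7)·(7) = 119
74·t² − 238·t + 20 = 0  ⇒  m = 119² − 74·20 = 12681
m = 12681 > 0,  v_rel·d = 119 > 0  ⇒  inside

inside=yes margin=12681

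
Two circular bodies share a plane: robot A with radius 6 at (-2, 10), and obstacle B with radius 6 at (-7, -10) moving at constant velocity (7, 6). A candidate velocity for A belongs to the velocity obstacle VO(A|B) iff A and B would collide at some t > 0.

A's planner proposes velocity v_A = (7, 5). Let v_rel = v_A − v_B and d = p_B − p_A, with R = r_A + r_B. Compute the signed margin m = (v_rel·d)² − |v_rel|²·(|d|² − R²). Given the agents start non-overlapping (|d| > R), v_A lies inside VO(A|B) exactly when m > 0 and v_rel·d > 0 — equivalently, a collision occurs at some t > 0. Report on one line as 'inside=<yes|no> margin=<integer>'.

d = (-5, -20),  |d|² = 425;  R = 6+6 = 12,  c = 425−12² = 281
v_rel = (0, -1),  |v_rel|² = 1;  v_rel·d = (0)·(-5) + (-1)·(-20) = 20
1·t² − 40·t + 281 = 0  ⇒  m = 20² − 1·281 = 119
m = 119 > 0,  v_rel·d = 20 > 0  ⇒  inside

inside=yes margin=119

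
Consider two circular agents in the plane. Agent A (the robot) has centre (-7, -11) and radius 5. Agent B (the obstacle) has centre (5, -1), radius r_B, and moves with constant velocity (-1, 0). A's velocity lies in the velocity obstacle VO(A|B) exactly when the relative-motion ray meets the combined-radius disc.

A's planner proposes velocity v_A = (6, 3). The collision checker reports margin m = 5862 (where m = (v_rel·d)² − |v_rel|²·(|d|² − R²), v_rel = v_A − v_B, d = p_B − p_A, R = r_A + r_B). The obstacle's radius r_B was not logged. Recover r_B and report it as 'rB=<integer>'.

m = 5862
d = (12, 10);  v_rel = (7, 3),  |v_rel|² = 58
v_rel×d = (7)·(10) − (3)·(12) = 34
since m = R²·58 − 34²:  R² = (1156 + 5862) / 58 = 121
R = √121 = 11  ⇒  r_B = 11 − 5 = 6

rB=6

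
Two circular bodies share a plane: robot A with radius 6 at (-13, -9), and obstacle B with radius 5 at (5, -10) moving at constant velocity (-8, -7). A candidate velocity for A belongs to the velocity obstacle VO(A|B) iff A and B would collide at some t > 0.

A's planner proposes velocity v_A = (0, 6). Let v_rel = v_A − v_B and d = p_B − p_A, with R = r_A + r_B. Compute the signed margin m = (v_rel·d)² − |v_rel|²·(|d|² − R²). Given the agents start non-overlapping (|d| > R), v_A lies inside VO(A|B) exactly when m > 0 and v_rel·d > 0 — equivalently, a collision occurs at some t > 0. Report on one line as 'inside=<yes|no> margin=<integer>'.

d = (18, -1),  |d|² = 325;  R = 6+5 = 11,  c = 325−11² = 204
v_rel = (8, 13),  |v_rel|² = 233;  v_rel·d = (8)·(18) + (13)·(-1) = 131
233·t² − 262·t + 204 = 0  ⇒  m = 131² − 233·204 = -30371
m = -30371 < 0,  v_rel·d = 131 > 0  ⇒  outside

inside=no margin=-30371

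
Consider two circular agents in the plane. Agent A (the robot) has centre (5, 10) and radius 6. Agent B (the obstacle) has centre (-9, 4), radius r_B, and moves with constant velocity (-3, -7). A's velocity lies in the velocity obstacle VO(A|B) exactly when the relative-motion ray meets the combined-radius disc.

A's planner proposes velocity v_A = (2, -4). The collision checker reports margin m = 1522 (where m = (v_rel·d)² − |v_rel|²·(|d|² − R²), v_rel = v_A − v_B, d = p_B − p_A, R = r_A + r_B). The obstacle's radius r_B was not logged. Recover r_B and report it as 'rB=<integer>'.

m = 1522
d = (-14, -6);  v_rel = (5, 3),  |v_rel|² = 34
v_rel×d = (5)·(-6) − (3)·(-14) = 12
since m = R²·34 − 12²:  R² = (144 + 1522) / 34 = 49
R = √49 = 7  ⇒  r_B = 7 − 6 = 1

rB=1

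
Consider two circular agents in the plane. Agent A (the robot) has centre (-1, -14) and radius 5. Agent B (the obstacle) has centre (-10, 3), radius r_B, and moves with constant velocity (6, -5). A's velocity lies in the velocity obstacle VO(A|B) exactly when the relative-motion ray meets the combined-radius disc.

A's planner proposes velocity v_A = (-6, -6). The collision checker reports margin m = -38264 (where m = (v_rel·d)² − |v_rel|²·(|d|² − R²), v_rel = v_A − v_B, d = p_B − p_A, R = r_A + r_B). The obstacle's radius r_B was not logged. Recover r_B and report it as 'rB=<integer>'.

m = -38264
d = (-9, 17);  v_rel = (-12, -1),  |v_rel|² = 145
v_rel×d = (-12)·(17) − (-1)·(-9) = -213
since m = R²·145 − (-213)²:  R² = (45369 + -38264) / 145 = 49
R = √49 = 7  ⇒  r_B = 7 − 5 = 2

rB=2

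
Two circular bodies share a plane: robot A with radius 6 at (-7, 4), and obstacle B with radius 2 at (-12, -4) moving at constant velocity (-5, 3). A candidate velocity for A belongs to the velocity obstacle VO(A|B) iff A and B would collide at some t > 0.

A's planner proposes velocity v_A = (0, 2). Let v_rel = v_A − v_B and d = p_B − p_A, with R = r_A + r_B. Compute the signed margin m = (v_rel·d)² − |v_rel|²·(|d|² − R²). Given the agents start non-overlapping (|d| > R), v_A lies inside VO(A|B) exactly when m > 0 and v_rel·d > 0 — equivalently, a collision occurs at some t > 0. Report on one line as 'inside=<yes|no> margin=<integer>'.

d = (-5, -8),  |d|² = 89;  R = 6+2 = 8,  c = 89−8² = 25
v_rel = (5, -1),  |v_rel|² = 26;  v_rel·d = (5)·(-5) + (-1)·(-8) = -17
26·t² + 34·t + 25 = 0  ⇒  m = (-17)² − 26·25 = -361
m = -361 < 0,  v_rel·d = -17 < 0  ⇒  outside

inside=no margin=-361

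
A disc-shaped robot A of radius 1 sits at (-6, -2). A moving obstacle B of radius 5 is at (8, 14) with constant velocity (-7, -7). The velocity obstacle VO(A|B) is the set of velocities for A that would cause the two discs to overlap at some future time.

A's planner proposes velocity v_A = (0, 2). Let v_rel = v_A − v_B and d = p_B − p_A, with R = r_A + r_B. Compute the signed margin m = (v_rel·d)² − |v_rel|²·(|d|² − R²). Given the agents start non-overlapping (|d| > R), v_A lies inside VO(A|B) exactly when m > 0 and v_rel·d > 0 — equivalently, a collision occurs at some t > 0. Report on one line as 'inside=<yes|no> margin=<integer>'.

d = (14, 16),  |d|² = 452;  R = 1+5 = 6,  c = 452−6² = 416
v_rel = (7, 9),  |v_rel|² = 130;  v_rel·d = (7)·(14) + (9)·(16) = 242
130·t² − 484·t + 416 = 0  ⇒  m = 242² − 130·416 = 4484
m = 4484 > 0,  v_rel·d = 242 > 0  ⇒  inside

inside=yes margin=4484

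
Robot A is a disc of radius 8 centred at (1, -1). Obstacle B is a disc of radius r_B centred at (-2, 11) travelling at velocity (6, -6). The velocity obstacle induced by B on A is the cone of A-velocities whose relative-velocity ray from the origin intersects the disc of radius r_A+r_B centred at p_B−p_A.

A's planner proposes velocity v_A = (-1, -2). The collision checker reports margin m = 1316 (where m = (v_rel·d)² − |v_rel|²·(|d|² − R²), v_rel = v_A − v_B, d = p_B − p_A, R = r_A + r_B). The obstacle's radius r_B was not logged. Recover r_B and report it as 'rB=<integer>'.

m = 1316
d = (-3, 12);  v_rel = (-7, 4),  |v_rel|² = 65
v_rel×d = (-7)·(12) − (4)·(-3) = -72
since m = R²·65 − (-72)²:  R² = (5184 + 1316) / 65 = 100
R = √100 = 10  ⇒  r_B = 10 − 8 = 2

rB=2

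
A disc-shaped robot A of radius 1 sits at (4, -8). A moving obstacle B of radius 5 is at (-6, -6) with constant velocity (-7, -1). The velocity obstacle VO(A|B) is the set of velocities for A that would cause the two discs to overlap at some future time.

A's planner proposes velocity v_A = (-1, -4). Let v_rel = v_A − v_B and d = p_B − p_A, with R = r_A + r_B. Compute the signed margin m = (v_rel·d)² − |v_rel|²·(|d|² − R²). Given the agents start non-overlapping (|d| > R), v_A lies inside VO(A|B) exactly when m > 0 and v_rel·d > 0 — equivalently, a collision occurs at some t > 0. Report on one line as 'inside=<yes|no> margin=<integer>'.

d = (-10, 2),  |d|² = 104;  R = 1+5 = 6,  c = 104−6² = 68
v_rel = (6, -3),  |v_rel|² = 45;  v_rel·d = (6)·(-10) + (-3)·(2) = -66
45·t² + 132·t + 68 = 0  ⇒  m = (-66)² − 45·68 = 1296
m = 1296 > 0,  v_rel·d = -66 < 0  ⇒  outside

inside=no margin=1296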